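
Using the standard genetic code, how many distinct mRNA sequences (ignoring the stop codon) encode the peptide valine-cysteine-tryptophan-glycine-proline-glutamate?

Val: 4 codons.
Cys: 2 codons.
Trp: 1 codon.
Gly: 4 codons.
Pro: 4 codons.
Glu: 2 codons.
4 × 2 × 1 × 4 × 4 × 2 = 256.

256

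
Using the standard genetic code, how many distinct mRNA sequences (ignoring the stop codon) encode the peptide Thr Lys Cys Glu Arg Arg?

1152

Thr: 4 codons.
Lys: 2 codons.
Cys: 2 codons.
Glu: 2 codons.
Arg: 6 codons.
Arg: 6 codons.
4 × 2 × 2 × 2 × 6 × 6 = 1152.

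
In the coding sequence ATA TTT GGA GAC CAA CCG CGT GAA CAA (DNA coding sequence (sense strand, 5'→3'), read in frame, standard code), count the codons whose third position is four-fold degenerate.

3

Codon 1 ATA (Ile): third position 3-fold.
Codon 2 TTT (Phe): third position 2-fold.
Codon 3 GGA (Gly): third position 4-fold.
Codon 4 GAC (Asp): third position 2-fold.
Codon 5 CAA (Gln): third position 2-fold.
Codon 6 CCG (Pro): third position 4-fold.
Codon 7 CGT (Arg): third position 4-fold.
Codon 8 GAA (Glu): third position 2-fold.
Codon 9 CAA (Gln): third position 2-fold.
Four-fold degenerate third positions: 3.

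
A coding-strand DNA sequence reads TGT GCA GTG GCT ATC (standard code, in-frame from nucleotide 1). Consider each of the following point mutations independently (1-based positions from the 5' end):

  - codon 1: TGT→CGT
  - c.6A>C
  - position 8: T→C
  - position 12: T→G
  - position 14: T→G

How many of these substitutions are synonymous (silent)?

Codon 1: TGT (Cys) → CGT (Arg) — missense.
Codon 2: GCA (Ala) → GCC (Ala) — synonymous.
Codon 3: GTG (Val) → GCG (Ala) — missense.
Codon 4: GCT (Ala) → GCG (Ala) — synonymous.
Codon 5: ATC (Ile) → AGC (Ser) — missense.
Synonymous: 2 of 5.

2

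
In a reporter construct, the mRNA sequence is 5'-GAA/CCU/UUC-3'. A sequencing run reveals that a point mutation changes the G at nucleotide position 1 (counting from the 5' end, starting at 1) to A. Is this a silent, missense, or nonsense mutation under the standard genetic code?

Position 1 falls in codon 1: GAA → Glu.
After the substitution the codon is AAA → Lys.
Glu ≠ Lys, so this is a missense mutation.

missense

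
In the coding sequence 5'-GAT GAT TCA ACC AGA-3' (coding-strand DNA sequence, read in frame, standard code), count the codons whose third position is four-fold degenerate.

2

Codon 1 GAT (Asp): third position 2-fold.
Codon 2 GAT (Asp): third position 2-fold.
Codon 3 TCA (Ser): third position 4-fold.
Codon 4 ACC (Thr): third position 4-fold.
Codon 5 AGA (Arg): third position 2-fold.
Four-fold degenerate third positions: 2.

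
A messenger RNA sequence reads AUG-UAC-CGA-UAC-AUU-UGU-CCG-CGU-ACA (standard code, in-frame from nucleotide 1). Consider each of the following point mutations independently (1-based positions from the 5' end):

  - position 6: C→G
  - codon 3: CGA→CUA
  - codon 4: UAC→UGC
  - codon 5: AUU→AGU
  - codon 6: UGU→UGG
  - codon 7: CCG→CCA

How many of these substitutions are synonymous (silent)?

Codon 2: UAC (Tyr) → UAG (Stop) — nonsense.
Codon 3: CGA (Arg) → CUA (Leu) — missense.
Codon 4: UAC (Tyr) → UGC (Cys) — missense.
Codon 5: AUU (Ile) → AGU (Ser) — missense.
Codon 6: UGU (Cys) → UGG (Trp) — missense.
Codon 7: CCG (Pro) → CCA (Pro) — synonymous.
Synonymous: 1 of 6.

1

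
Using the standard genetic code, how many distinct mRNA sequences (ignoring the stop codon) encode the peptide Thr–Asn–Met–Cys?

Thr: 4 codons.
Asn: 2 codons.
Met: 1 codon.
Cys: 2 codons.
4 × 2 × 1 × 2 = 16.

16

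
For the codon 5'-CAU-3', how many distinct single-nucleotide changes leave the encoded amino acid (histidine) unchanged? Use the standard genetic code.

Position 1: none → 0 synonymous.
Position 2: none → 0 synonymous.
Position 3: CAC → 1 synonymous.
Total: 0 + 0 + 1 = 1.

1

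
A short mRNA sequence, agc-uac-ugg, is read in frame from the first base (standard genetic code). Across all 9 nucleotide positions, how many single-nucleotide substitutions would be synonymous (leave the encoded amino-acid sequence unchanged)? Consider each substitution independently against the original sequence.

Codon 1 (AGC, Ser): 1 synonymous substitution.
Codon 2 (UAC, Tyr): 1 synonymous substitution.
Codon 3 (UGG, Trp): 0 synonymous substitutions.
Total: 1 + 1 + 0 = 2.

2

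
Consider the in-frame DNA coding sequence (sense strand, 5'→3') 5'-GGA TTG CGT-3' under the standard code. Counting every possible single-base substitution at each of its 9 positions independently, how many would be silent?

Codon 1 (GGA, Gly): 3 synonymous substitutions.
Codon 2 (TTG, Leu): 2 synonymous substitutions.
Codon 3 (CGT, Arg): 3 synonymous substitutions.
Total: 3 + 2 + 3 = 8.

8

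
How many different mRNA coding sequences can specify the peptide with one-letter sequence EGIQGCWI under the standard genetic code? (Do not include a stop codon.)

1152

Glu: 2 codons.
Gly: 4 codons.
Ile: 3 codons.
Gln: 2 codons.
Gly: 4 codons.
Cys: 2 codons.
Trp: 1 codon.
Ile: 3 codons.
2 × 4 × 3 × 2 × 4 × 2 × 1 × 3 = 1152.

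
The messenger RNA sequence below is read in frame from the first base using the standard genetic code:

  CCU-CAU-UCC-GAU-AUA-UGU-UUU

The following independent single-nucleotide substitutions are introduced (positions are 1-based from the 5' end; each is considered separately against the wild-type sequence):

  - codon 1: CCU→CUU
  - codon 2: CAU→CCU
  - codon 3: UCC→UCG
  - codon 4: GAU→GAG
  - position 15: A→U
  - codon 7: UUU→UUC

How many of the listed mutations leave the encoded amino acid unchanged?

3

Codon 1: CCU (Pro) → CUU (Leu) — missense.
Codon 2: CAU (His) → CCU (Pro) — missense.
Codon 3: UCC (Ser) → UCG (Ser) — synonymous.
Codon 4: GAU (Asp) → GAG (Glu) — missense.
Codon 5: AUA (Ile) → AUU (Ile) — synonymous.
Codon 7: UUU (Phe) → UUC (Phe) — synonymous.
Synonymous: 3 of 6.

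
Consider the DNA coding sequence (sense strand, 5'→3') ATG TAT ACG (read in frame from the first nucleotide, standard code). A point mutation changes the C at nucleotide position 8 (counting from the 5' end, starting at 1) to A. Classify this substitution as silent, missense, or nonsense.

missense

Position 8 falls in codon 3: ACG → Thr.
After the substitution the codon is AAG → Lys.
Thr ≠ Lys, so this is a missense mutation.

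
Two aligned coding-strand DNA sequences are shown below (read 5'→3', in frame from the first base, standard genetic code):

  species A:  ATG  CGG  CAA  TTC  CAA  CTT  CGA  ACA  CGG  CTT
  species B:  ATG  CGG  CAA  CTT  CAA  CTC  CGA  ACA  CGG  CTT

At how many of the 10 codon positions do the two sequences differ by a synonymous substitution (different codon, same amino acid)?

Codon 1: ATG Met / ATG Met — identical.
Codon 2: CGG Arg / CGG Arg — identical.
Codon 3: CAA Gln / CAA Gln — identical.
Codon 4: TTC Phe / CTT Leu — nonsynonymous.
Codon 5: CAA Gln / CAA Gln — identical.
Codon 6: CTT Leu / CTC Leu — synonymous.
Codon 7: CGA Arg / CGA Arg — identical.
Codon 8: ACA Thr / ACA Thr — identical.
Codon 9: CGG Arg / CGG Arg — identical.
Codon 10: CTT Leu / CTT Leu — identical.
Synonymous differences: 1.

1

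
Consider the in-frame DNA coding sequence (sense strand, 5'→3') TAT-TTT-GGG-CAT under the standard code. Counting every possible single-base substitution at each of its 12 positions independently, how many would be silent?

Codon 1 (TAT, Tyr): 1 synonymous substitution.
Codon 2 (TTT, Phe): 1 synonymous substitution.
Codon 3 (GGG, Gly): 3 synonymous substitutions.
Codon 4 (CAT, His): 1 synonymous substitution.
Total: 1 + 1 + 3 + 1 = 6.

6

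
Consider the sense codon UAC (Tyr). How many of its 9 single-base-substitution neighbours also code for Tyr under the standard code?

Position 1: none → 0 synonymous.
Position 2: none → 0 synonymous.
Position 3: UAU → 1 synonymous.
Total: 0 + 0 + 1 = 1.

1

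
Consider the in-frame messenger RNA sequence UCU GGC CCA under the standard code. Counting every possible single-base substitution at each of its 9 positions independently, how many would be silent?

Codon 1 (UCU, Ser): 3 synonymous substitutions.
Codon 2 (GGC, Gly): 3 synonymous substitutions.
Codon 3 (CCA, Pro): 3 synonymous substitutions.
Total: 3 + 3 + 3 = 9.

9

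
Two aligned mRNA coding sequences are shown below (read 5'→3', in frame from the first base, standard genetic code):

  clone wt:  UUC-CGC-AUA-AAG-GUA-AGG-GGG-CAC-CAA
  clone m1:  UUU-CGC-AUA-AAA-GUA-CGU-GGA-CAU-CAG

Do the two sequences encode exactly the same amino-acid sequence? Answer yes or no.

yes

Codon 1: UUC Phe / UUU Phe — synonymous.
Codon 2: CGC Arg / CGC Arg — identical.
Codon 3: AUA Ile / AUA Ile — identical.
Codon 4: AAG Lys / AAA Lys — synonymous.
Codon 5: GUA Val / GUA Val — identical.
Codon 6: AGG Arg / CGU Arg — synonymous.
Codon 7: GGG Gly / GGA Gly — synonymous.
Codon 8: CAC His / CAU His — synonymous.
Codon 9: CAA Gln / CAG Gln — synonymous.
Nonsynonymous differences: 0 → same protein.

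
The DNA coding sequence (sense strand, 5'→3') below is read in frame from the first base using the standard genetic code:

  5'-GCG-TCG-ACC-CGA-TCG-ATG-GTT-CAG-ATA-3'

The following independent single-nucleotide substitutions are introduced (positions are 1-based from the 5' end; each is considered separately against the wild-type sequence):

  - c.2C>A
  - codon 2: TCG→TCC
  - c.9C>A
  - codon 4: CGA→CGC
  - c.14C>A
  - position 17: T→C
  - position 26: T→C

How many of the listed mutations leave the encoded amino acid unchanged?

Codon 1: GCG (Ala) → GAG (Glu) — missense.
Codon 2: TCG (Ser) → TCC (Ser) — synonymous.
Codon 3: ACC (Thr) → ACA (Thr) — synonymous.
Codon 4: CGA (Arg) → CGC (Arg) — synonymous.
Codon 5: TCG (Ser) → TAG (Stop) — nonsense.
Codon 6: ATG (Met) → ACG (Thr) — missense.
Codon 9: ATA (Ile) → ACA (Thr) — missense.
Synonymous: 3 of 7.

3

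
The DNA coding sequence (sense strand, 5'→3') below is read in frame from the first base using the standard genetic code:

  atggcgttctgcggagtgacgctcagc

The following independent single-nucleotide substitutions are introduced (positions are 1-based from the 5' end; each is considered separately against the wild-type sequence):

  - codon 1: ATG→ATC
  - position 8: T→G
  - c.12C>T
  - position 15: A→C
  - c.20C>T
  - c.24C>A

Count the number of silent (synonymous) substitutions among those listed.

Codon 1: ATG (Met) → ATC (Ile) — missense.
Codon 3: TTC (Phe) → TGC (Cys) — missense.
Codon 4: TGC (Cys) → TGT (Cys) — synonymous.
Codon 5: GGA (Gly) → GGC (Gly) — synonymous.
Codon 7: ACG (Thr) → ATG (Met) — missense.
Codon 8: CTC (Leu) → CTA (Leu) — synonymous.
Synonymous: 3 of 6.

3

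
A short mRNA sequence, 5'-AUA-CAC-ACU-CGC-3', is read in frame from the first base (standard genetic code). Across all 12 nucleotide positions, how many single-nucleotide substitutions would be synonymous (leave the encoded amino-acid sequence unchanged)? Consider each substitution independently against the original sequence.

9

Codon 1 (AUA, Ile): 2 synonymous substitutions.
Codon 2 (CAC, His): 1 synonymous substitution.
Codon 3 (ACU, Thr): 3 synonymous substitutions.
Codon 4 (CGC, Arg): 3 synonymous substitutions.
Total: 2 + 1 + 3 + 3 = 9.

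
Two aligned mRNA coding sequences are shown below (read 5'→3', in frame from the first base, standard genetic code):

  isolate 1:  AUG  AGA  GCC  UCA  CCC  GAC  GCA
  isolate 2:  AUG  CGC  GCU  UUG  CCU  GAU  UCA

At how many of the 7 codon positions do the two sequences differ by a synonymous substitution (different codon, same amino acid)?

Codon 1: AUG Met / AUG Met — identical.
Codon 2: AGA Arg / CGC Arg — synonymous.
Codon 3: GCC Ala / GCU Ala — synonymous.
Codon 4: UCA Ser / UUG Leu — nonsynonymous.
Codon 5: CCC Pro / CCU Pro — synonymous.
Codon 6: GAC Asp / GAU Asp — synonymous.
Codon 7: GCA Ala / UCA Ser — nonsynonymous.
Synonymous differences: 4.

4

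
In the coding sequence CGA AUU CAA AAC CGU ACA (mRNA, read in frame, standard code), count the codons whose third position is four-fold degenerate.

3

Codon 1 CGA (Arg): third position 4-fold.
Codon 2 AUU (Ile): third position 3-fold.
Codon 3 CAA (Gln): third position 2-fold.
Codon 4 AAC (Asn): third position 2-fold.
Codon 5 CGU (Arg): third position 4-fold.
Codon 6 ACA (Thr): third position 4-fold.
Four-fold degenerate third positions: 3.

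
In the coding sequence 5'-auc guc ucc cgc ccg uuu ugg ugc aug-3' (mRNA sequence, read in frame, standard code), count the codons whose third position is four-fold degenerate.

4

Codon 1 AUC (Ile): third position 3-fold.
Codon 2 GUC (Val): third position 4-fold.
Codon 3 UCC (Ser): third position 4-fold.
Codon 4 CGC (Arg): third position 4-fold.
Codon 5 CCG (Pro): third position 4-fold.
Codon 6 UUU (Phe): third position 2-fold.
Codon 7 UGG (Trp): third position 1-fold.
Codon 8 UGC (Cys): third position 2-fold.
Codon 9 AUG (Met): third position 1-fold.
Four-fold degenerate third positions: 4.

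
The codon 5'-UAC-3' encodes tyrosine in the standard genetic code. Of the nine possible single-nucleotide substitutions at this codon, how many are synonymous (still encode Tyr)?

Position 1: none → 0 synonymous.
Position 2: none → 0 synonymous.
Position 3: UAU → 1 synonymous.
Total: 0 + 0 + 1 = 1.

1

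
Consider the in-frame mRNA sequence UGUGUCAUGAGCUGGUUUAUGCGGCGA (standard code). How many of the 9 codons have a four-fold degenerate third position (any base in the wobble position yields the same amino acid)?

3

Codon 1 UGU (Cys): third position 2-fold.
Codon 2 GUC (Val): third position 4-fold.
Codon 3 AUG (Met): third position 1-fold.
Codon 4 AGC (Ser): third position 2-fold.
Codon 5 UGG (Trp): third position 1-fold.
Codon 6 UUU (Phe): third position 2-fold.
Codon 7 AUG (Met): third position 1-fold.
Codon 8 CGG (Arg): third position 4-fold.
Codon 9 CGA (Arg): third position 4-fold.
Four-fold degenerate third positions: 3.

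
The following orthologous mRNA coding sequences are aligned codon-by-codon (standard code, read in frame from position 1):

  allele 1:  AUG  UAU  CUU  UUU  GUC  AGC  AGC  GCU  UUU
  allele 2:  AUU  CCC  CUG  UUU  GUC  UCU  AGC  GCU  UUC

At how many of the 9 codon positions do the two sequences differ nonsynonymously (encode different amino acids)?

2

Codon 1: AUG Met / AUU Ile — nonsynonymous.
Codon 2: UAU Tyr / CCC Pro — nonsynonymous.
Codon 3: CUU Leu / CUG Leu — synonymous.
Codon 4: UUU Phe / UUU Phe — identical.
Codon 5: GUC Val / GUC Val — identical.
Codon 6: AGC Ser / UCU Ser — synonymous.
Codon 7: AGC Ser / AGC Ser — identical.
Codon 8: GCU Ala / GCU Ala — identical.
Codon 9: UUU Phe / UUC Phe — synonymous.
Nonsynonymous differences: 2.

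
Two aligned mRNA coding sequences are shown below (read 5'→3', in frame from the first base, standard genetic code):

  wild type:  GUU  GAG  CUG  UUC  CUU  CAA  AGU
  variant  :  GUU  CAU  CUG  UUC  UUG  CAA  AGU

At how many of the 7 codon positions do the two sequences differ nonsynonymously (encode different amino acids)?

Codon 1: GUU Val / GUU Val — identical.
Codon 2: GAG Glu / CAU His — nonsynonymous.
Codon 3: CUG Leu / CUG Leu — identical.
Codon 4: UUC Phe / UUC Phe — identical.
Codon 5: CUU Leu / UUG Leu — synonymous.
Codon 6: CAA Gln / CAA Gln — identical.
Codon 7: AGU Ser / AGU Ser — identical.
Nonsynonymous differences: 1.

1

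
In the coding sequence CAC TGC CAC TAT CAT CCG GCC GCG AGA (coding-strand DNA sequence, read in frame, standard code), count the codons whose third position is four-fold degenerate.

Codon 1 CAC (His): third position 2-fold.
Codon 2 TGC (Cys): third position 2-fold.
Codon 3 CAC (His): third position 2-fold.
Codon 4 TAT (Tyr): third position 2-fold.
Codon 5 CAT (His): third position 2-fold.
Codon 6 CCG (Pro): third position 4-fold.
Codon 7 GCC (Ala): third position 4-fold.
Codon 8 GCG (Ala): third position 4-fold.
Codon 9 AGA (Arg): third position 2-fold.
Four-fold degenerate third positions: 3.

3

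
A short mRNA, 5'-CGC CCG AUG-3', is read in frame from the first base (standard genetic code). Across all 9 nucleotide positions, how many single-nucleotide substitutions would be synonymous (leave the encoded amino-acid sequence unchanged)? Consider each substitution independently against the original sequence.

Codon 1 (CGC, Arg): 3 synonymous substitutions.
Codon 2 (CCG, Pro): 3 synonymous substitutions.
Codon 3 (AUG, Met): 0 synonymous substitutions.
Total: 3 + 3 + 0 = 6.

6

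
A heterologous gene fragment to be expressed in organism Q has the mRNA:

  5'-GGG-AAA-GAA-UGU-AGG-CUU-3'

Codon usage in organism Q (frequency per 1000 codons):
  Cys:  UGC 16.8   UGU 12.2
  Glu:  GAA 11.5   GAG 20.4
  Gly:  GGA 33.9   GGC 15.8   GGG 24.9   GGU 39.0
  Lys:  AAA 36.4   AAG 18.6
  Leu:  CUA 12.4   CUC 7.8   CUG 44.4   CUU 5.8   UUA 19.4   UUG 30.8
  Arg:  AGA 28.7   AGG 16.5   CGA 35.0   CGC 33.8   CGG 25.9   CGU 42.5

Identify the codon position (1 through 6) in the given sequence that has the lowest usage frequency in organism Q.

Codon 1 GGG (Gly): 24.9 per 1000.
Codon 2 AAA (Lys): 36.4 per 1000.
Codon 3 GAA (Glu): 11.5 per 1000.
Codon 4 UGU (Cys): 12.2 per 1000.
Codon 5 AGG (Arg): 16.5 per 1000.
Codon 6 CUU (Leu): 5.8 per 1000.
Lowest frequency is 5.8 at codon 6.

6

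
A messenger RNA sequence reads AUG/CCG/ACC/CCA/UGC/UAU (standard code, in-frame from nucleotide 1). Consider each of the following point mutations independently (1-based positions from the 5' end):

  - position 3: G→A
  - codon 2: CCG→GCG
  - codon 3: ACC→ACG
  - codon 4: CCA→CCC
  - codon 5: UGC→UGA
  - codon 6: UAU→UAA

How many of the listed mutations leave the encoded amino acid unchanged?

Codon 1: AUG (Met) → AUA (Ile) — missense.
Codon 2: CCG (Pro) → GCG (Ala) — missense.
Codon 3: ACC (Thr) → ACG (Thr) — synonymous.
Codon 4: CCA (Pro) → CCC (Pro) — synonymous.
Codon 5: UGC (Cys) → UGA (Stop) — nonsense.
Codon 6: UAU (Tyr) → UAA (Stop) — nonsense.
Synonymous: 2 of 6.

2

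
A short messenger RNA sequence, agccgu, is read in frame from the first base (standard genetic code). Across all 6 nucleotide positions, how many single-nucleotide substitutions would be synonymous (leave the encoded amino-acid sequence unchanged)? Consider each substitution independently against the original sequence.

Codon 1 (AGC, Ser): 1 synonymous substitution.
Codon 2 (CGU, Arg): 3 synonymous substitutions.
Total: 1 + 3 = 4.

4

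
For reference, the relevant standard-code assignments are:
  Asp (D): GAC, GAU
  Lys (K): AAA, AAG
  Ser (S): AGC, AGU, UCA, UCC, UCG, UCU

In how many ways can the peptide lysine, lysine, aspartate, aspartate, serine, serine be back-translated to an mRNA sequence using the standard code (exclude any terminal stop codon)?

Lys: 2 codons.
Lys: 2 codons.
Asp: 2 codons.
Asp: 2 codons.
Ser: 6 codons.
Ser: 6 codons.
2 × 2 × 2 × 2 × 6 × 6 = 576.

576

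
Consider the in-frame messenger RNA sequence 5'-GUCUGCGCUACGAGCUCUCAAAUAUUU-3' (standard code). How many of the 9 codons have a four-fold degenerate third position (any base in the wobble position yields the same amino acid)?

Codon 1 GUC (Val): third position 4-fold.
Codon 2 UGC (Cys): third position 2-fold.
Codon 3 GCU (Ala): third position 4-fold.
Codon 4 ACG (Thr): third position 4-fold.
Codon 5 AGC (Ser): third position 2-fold.
Codon 6 UCU (Ser): third position 4-fold.
Codon 7 CAA (Gln): third position 2-fold.
Codon 8 AUA (Ile): third position 3-fold.
Codon 9 UUU (Phe): third position 2-fold.
Four-fold degenerate third positions: 4.

4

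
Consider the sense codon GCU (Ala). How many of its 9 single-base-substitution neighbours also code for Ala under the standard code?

Position 1: none → 0 synonymous.
Position 2: none → 0 synonymous.
Position 3: GCC, GCA, GCG → 3 synonymous.
Total: 0 + 0 + 3 = 3.

3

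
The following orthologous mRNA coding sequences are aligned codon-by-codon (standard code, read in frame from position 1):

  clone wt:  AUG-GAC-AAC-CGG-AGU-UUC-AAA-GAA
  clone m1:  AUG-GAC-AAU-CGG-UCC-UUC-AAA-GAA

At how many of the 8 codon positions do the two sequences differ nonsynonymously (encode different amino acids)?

0

Codon 1: AUG Met / AUG Met — identical.
Codon 2: GAC Asp / GAC Asp — identical.
Codon 3: AAC Asn / AAU Asn — synonymous.
Codon 4: CGG Arg / CGG Arg — identical.
Codon 5: AGU Ser / UCC Ser — synonymous.
Codon 6: UUC Phe / UUC Phe — identical.
Codon 7: AAA Lys / AAA Lys — identical.
Codon 8: GAA Glu / GAA Glu — identical.
Nonsynonymous differences: 0.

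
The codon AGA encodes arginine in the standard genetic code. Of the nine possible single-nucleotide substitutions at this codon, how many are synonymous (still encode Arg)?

Position 1: CGA → 1 synonymous.
Position 2: none → 0 synonymous.
Position 3: AGG → 1 synonymous.
Total: 1 + 0 + 1 = 2.

2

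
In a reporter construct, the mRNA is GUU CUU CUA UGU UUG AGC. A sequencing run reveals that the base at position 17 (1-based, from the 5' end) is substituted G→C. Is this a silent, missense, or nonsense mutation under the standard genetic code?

Position 17 falls in codon 6: AGC → Ser.
After the substitution the codon is ACC → Thr.
Ser ≠ Thr, so this is a missense mutation.

missense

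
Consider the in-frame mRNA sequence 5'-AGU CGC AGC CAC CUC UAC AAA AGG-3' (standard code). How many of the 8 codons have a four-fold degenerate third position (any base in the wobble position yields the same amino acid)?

Codon 1 AGU (Ser): third position 2-fold.
Codon 2 CGC (Arg): third position 4-fold.
Codon 3 AGC (Ser): third position 2-fold.
Codon 4 CAC (His): third position 2-fold.
Codon 5 CUC (Leu): third position 4-fold.
Codon 6 UAC (Tyr): third position 2-fold.
Codon 7 AAA (Lys): third position 2-fold.
Codon 8 AGG (Arg): third position 2-fold.
Four-fold degenerate third positions: 2.

2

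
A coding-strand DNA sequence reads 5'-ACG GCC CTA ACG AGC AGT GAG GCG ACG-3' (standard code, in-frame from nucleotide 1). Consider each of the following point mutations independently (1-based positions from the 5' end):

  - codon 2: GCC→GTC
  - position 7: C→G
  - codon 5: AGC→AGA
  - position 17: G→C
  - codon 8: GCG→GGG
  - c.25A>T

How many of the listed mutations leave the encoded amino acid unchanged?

0

Codon 2: GCC (Ala) → GTC (Val) — missense.
Codon 3: CTA (Leu) → GTA (Val) — missense.
Codon 5: AGC (Ser) → AGA (Arg) — missense.
Codon 6: AGT (Ser) → ACT (Thr) — missense.
Codon 8: GCG (Ala) → GGG (Gly) — missense.
Codon 9: ACG (Thr) → TCG (Ser) — missense.
Synonymous: 0 of 6.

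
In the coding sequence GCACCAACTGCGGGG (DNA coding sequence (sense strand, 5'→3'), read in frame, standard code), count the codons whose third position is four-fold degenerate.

5

Codon 1 GCA (Ala): third position 4-fold.
Codon 2 CCA (Pro): third position 4-fold.
Codon 3 ACT (Thr): third position 4-fold.
Codon 4 GCG (Ala): third position 4-fold.
Codon 5 GGG (Gly): third position 4-fold.
Four-fold degenerate third positions: 5.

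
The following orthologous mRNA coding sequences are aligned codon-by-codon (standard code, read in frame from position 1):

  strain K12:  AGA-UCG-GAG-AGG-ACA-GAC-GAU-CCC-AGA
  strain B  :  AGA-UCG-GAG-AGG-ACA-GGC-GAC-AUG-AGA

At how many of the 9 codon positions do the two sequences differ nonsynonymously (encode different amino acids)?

2

Codon 1: AGA Arg / AGA Arg — identical.
Codon 2: UCG Ser / UCG Ser — identical.
Codon 3: GAG Glu / GAG Glu — identical.
Codon 4: AGG Arg / AGG Arg — identical.
Codon 5: ACA Thr / ACA Thr — identical.
Codon 6: GAC Asp / GGC Gly — nonsynonymous.
Codon 7: GAU Asp / GAC Asp — synonymous.
Codon 8: CCC Pro / AUG Met — nonsynonymous.
Codon 9: AGA Arg / AGA Arg — identical.
Nonsynonymous differences: 2.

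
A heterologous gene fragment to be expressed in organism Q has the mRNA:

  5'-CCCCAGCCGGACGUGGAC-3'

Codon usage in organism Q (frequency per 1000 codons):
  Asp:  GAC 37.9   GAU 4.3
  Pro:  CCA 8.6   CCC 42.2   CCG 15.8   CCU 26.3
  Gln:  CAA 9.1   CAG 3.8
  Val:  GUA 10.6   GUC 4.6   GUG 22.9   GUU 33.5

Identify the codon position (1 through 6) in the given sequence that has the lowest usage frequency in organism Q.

Codon 1 CCC (Pro): 42.2 per 1000.
Codon 2 CAG (Gln): 3.8 per 1000.
Codon 3 CCG (Pro): 15.8 per 1000.
Codon 4 GAC (Asp): 37.9 per 1000.
Codon 5 GUG (Val): 22.9 per 1000.
Codon 6 GAC (Asp): 37.9 per 1000.
Lowest frequency is 3.8 at codon 2.

2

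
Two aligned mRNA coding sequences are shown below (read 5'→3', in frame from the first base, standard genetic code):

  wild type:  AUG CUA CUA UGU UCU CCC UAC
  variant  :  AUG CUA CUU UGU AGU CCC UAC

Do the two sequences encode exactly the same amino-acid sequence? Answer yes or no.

Codon 1: AUG Met / AUG Met — identical.
Codon 2: CUA Leu / CUA Leu — identical.
Codon 3: CUA Leu / CUU Leu — synonymous.
Codon 4: UGU Cys / UGU Cys — identical.
Codon 5: UCU Ser / AGU Ser — synonymous.
Codon 6: CCC Pro / CCC Pro — identical.
Codon 7: UAC Tyr / UAC Tyr — identical.
Nonsynonymous differences: 0 → same protein.

yes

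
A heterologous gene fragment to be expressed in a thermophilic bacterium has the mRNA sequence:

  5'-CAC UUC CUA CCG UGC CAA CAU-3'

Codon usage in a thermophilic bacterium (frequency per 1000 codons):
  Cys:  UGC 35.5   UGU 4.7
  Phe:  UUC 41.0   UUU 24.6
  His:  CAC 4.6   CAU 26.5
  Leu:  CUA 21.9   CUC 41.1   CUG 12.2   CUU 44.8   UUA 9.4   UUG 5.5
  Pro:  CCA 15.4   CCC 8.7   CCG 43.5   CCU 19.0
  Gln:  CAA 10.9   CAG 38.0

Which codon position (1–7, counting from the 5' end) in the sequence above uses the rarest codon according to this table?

Codon 1 CAC (His): 4.6 per 1000.
Codon 2 UUC (Phe): 41.0 per 1000.
Codon 3 CUA (Leu): 21.9 per 1000.
Codon 4 CCG (Pro): 43.5 per 1000.
Codon 5 UGC (Cys): 35.5 per 1000.
Codon 6 CAA (Gln): 10.9 per 1000.
Codon 7 CAU (His): 26.5 per 1000.
Lowest frequency is 4.6 at codon 1.

1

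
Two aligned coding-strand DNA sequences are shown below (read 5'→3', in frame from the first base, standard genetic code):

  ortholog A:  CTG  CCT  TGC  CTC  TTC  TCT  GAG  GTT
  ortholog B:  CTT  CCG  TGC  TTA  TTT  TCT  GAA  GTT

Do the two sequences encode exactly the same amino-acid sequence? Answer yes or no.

Codon 1: CTG Leu / CTT Leu — synonymous.
Codon 2: CCT Pro / CCG Pro — synonymous.
Codon 3: TGC Cys / TGC Cys — identical.
Codon 4: CTC Leu / TTA Leu — synonymous.
Codon 5: TTC Phe / TTT Phe — synonymous.
Codon 6: TCT Ser / TCT Ser — identical.
Codon 7: GAG Glu / GAA Glu — synonymous.
Codon 8: GTT Val / GTT Val — identical.
Nonsynonymous differences: 0 → same protein.

yes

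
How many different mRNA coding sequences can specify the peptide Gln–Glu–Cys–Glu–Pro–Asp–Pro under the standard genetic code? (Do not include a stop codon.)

Gln: 2 codons.
Glu: 2 codons.
Cys: 2 codons.
Glu: 2 codons.
Pro: 4 codons.
Asp: 2 codons.
Pro: 4 codons.
2 × 2 × 2 × 2 × 4 × 2 × 4 = 512.

512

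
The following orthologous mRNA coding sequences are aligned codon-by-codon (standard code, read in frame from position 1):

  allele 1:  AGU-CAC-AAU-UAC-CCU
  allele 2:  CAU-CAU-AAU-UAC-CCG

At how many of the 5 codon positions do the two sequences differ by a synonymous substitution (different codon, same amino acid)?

Codon 1: AGU Ser / CAU His — nonsynonymous.
Codon 2: CAC His / CAU His — synonymous.
Codon 3: AAU Asn / AAU Asn — identical.
Codon 4: UAC Tyr / UAC Tyr — identical.
Codon 5: CCU Pro / CCG Pro — synonymous.
Synonymous differences: 2.

2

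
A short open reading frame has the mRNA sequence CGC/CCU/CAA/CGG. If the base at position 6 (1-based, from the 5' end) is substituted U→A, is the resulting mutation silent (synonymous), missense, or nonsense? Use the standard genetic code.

Position 6 falls in codon 2: CCU → Pro.
After the substitution the codon is CCA → Pro.
Both encode Pro, so the change is synonymous.

silent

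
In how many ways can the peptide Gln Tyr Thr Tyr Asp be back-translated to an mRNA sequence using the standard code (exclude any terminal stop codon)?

64

Gln: 2 codons.
Tyr: 2 codons.
Thr: 4 codons.
Tyr: 2 codons.
Asp: 2 codons.
2 × 2 × 4 × 2 × 2 = 64.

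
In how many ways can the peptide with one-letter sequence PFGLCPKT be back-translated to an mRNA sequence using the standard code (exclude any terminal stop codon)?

Pro: 4 codons.
Phe: 2 codons.
Gly: 4 codons.
Leu: 6 codons.
Cys: 2 codons.
Pro: 4 codons.
Lys: 2 codons.
Thr: 4 codons.
4 × 2 × 4 × 6 × 2 × 4 × 2 × 4 = 12288.

12288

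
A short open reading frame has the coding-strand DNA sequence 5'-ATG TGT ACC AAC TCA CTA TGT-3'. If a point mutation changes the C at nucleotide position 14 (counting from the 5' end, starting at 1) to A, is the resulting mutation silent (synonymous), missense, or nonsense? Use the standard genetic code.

Position 14 falls in codon 5: TCA → Ser.
After the substitution the codon is TAA → Stop.
The new codon is a stop codon, so this is a nonsense mutation.

nonsense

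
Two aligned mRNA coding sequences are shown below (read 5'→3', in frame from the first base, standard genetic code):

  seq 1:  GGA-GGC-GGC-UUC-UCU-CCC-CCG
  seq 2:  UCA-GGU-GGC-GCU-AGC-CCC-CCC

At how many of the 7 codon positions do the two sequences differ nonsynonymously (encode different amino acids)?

2

Codon 1: GGA Gly / UCA Ser — nonsynonymous.
Codon 2: GGC Gly / GGU Gly — synonymous.
Codon 3: GGC Gly / GGC Gly — identical.
Codon 4: UUC Phe / GCU Ala — nonsynonymous.
Codon 5: UCU Ser / AGC Ser — synonymous.
Codon 6: CCC Pro / CCC Pro — identical.
Codon 7: CCG Pro / CCC Pro — synonymous.
Nonsynonymous differences: 2.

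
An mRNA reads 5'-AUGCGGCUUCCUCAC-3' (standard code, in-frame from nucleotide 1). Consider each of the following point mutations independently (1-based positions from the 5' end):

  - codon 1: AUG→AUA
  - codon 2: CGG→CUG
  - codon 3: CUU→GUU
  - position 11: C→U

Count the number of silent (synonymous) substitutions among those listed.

Codon 1: AUG (Met) → AUA (Ile) — missense.
Codon 2: CGG (Arg) → CUG (Leu) — missense.
Codon 3: CUU (Leu) → GUU (Val) — missense.
Codon 4: CCU (Pro) → CUU (Leu) — missense.
Synonymous: 0 of 4.

0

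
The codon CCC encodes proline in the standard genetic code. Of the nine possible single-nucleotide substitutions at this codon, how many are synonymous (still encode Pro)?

Position 1: none → 0 synonymous.
Position 2: none → 0 synonymous.
Position 3: CCU, CCA, CCG → 3 synonymous.
Total: 0 + 0 + 3 = 3.

3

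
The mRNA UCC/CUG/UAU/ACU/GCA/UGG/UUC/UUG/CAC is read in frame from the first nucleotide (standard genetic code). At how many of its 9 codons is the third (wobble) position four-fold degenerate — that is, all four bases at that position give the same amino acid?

Codon 1 UCC (Ser): third position 4-fold.
Codon 2 CUG (Leu): third position 4-fold.
Codon 3 UAU (Tyr): third position 2-fold.
Codon 4 ACU (Thr): third position 4-fold.
Codon 5 GCA (Ala): third position 4-fold.
Codon 6 UGG (Trp): third position 1-fold.
Codon 7 UUC (Phe): third position 2-fold.
Codon 8 UUG (Leu): third position 2-fold.
Codon 9 CAC (His): third position 2-fold.
Four-fold degenerate third positions: 4.

4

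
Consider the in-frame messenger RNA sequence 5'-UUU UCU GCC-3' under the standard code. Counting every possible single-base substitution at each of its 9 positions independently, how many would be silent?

7

Codon 1 (UUU, Phe): 1 synonymous substitution.
Codon 2 (UCU, Ser): 3 synonymous substitutions.
Codon 3 (GCC, Ala): 3 synonymous substitutions.
Total: 1 + 3 + 3 = 7.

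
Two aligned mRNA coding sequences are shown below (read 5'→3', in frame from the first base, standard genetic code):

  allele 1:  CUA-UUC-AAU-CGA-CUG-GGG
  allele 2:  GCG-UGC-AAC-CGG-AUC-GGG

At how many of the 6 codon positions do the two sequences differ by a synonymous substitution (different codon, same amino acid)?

2

Codon 1: CUA Leu / GCG Ala — nonsynonymous.
Codon 2: UUC Phe / UGC Cys — nonsynonymous.
Codon 3: AAU Asn / AAC Asn — synonymous.
Codon 4: CGA Arg / CGG Arg — synonymous.
Codon 5: CUG Leu / AUC Ile — nonsynonymous.
Codon 6: GGG Gly / GGG Gly — identical.
Synonymous differences: 2.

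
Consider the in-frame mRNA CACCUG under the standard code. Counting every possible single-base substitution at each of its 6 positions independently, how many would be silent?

Codon 1 (CAC, His): 1 synonymous substitution.
Codon 2 (CUG, Leu): 4 synonymous substitutions.
Total: 1 + 4 = 5.

5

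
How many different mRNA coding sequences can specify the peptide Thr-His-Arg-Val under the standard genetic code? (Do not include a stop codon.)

192

Thr: 4 codons.
His: 2 codons.
Arg: 6 codons.
Val: 4 codons.
4 × 2 × 6 × 4 = 192.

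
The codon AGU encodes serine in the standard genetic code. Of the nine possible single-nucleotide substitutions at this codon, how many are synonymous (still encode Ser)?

1

Position 1: none → 0 synonymous.
Position 2: none → 0 synonymous.
Position 3: AGC → 1 synonymous.
Total: 0 + 0 + 1 = 1.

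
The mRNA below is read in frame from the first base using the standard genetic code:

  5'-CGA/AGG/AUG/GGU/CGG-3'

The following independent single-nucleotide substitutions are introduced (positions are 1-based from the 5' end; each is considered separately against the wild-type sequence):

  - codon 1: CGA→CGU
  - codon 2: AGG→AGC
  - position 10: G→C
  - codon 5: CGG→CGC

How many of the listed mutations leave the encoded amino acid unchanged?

2

Codon 1: CGA (Arg) → CGU (Arg) — synonymous.
Codon 2: AGG (Arg) → AGC (Ser) — missense.
Codon 4: GGU (Gly) → CGU (Arg) — missense.
Codon 5: CGG (Arg) → CGC (Arg) — synonymous.
Synonymous: 2 of 4.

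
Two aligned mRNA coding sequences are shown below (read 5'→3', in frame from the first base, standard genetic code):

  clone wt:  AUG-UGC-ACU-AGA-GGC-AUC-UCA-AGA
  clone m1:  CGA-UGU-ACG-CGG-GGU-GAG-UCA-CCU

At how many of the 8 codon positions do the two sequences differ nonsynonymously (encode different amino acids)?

Codon 1: AUG Met / CGA Arg — nonsynonymous.
Codon 2: UGC Cys / UGU Cys — synonymous.
Codon 3: ACU Thr / ACG Thr — synonymous.
Codon 4: AGA Arg / CGG Arg — synonymous.
Codon 5: GGC Gly / GGU Gly — synonymous.
Codon 6: AUC Ile / GAG Glu — nonsynonymous.
Codon 7: UCA Ser / UCA Ser — identical.
Codon 8: AGA Arg / CCU Pro — nonsynonymous.
Nonsynonymous differences: 3.

3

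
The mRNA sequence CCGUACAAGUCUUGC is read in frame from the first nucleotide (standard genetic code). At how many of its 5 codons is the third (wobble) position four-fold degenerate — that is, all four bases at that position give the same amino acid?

Codon 1 CCG (Pro): third position 4-fold.
Codon 2 UAC (Tyr): third position 2-fold.
Codon 3 AAG (Lys): third position 2-fold.
Codon 4 UCU (Ser): third position 4-fold.
Codon 5 UGC (Cys): third position 2-fold.
Four-fold degenerate third positions: 2.

2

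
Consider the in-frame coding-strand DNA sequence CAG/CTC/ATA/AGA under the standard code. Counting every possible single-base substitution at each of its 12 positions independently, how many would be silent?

Codon 1 (CAG, Gln): 1 synonymous substitution.
Codon 2 (CTC, Leu): 3 synonymous substitutions.
Codon 3 (ATA, Ile): 2 synonymous substitutions.
Codon 4 (AGA, Arg): 2 synonymous substitutions.
Total: 1 + 3 + 2 + 2 = 8.

8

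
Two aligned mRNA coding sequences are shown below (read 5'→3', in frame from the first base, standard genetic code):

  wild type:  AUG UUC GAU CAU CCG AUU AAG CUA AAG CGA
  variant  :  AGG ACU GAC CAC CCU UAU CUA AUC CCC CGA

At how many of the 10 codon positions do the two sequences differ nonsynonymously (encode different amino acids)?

6

Codon 1: AUG Met / AGG Arg — nonsynonymous.
Codon 2: UUC Phe / ACU Thr — nonsynonymous.
Codon 3: GAU Asp / GAC Asp — synonymous.
Codon 4: CAU His / CAC His — synonymous.
Codon 5: CCG Pro / CCU Pro — synonymous.
Codon 6: AUU Ile / UAU Tyr — nonsynonymous.
Codon 7: AAG Lys / CUA Leu — nonsynonymous.
Codon 8: CUA Leu / AUC Ile — nonsynonymous.
Codon 9: AAG Lys / CCC Pro — nonsynonymous.
Codon 10: CGA Arg / CGA Arg — identical.
Nonsynonymous differences: 6.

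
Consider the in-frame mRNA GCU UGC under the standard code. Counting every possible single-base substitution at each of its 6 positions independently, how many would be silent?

Codon 1 (GCU, Ala): 3 synonymous substitutions.
Codon 2 (UGC, Cys): 1 synonymous substitution.
Total: 3 + 1 = 4.

4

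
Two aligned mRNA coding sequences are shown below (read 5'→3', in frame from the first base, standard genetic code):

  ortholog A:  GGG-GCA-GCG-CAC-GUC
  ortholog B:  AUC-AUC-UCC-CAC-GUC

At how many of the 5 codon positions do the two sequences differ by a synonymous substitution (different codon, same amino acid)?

0

Codon 1: GGG Gly / AUC Ile — nonsynonymous.
Codon 2: GCA Ala / AUC Ile — nonsynonymous.
Codon 3: GCG Ala / UCC Ser — nonsynonymous.
Codon 4: CAC His / CAC His — identical.
Codon 5: GUC Val / GUC Val — identical.
Synonymous differences: 0.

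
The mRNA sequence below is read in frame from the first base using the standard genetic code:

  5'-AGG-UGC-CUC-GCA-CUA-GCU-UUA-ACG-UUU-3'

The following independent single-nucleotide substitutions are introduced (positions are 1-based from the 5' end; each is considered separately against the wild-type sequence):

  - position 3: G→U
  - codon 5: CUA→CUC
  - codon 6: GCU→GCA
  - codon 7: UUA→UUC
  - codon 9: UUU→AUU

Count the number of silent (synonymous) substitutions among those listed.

2

Codon 1: AGG (Arg) → AGU (Ser) — missense.
Codon 5: CUA (Leu) → CUC (Leu) — synonymous.
Codon 6: GCU (Ala) → GCA (Ala) — synonymous.
Codon 7: UUA (Leu) → UUC (Phe) — missense.
Codon 9: UUU (Phe) → AUU (Ile) — missense.
Synonymous: 2 of 5.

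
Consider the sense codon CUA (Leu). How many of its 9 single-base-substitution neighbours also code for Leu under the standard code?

Position 1: UUA → 1 synonymous.
Position 2: none → 0 synonymous.
Position 3: CUU, CUC, CUG → 3 synonymous.
Total: 1 + 0 + 3 = 4.

4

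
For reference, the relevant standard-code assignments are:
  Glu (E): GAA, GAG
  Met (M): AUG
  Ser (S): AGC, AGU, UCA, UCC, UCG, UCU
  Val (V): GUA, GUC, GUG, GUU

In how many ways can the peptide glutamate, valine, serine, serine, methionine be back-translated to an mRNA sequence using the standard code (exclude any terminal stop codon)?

Glu: 2 codons.
Val: 4 codons.
Ser: 6 codons.
Ser: 6 codons.
Met: 1 codon.
2 × 4 × 6 × 6 × 1 = 288.

288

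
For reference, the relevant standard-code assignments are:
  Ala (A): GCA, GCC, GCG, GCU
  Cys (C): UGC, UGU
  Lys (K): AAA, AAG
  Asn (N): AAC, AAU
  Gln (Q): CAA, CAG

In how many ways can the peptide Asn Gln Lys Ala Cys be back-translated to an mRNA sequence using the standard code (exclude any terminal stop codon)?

Asn: 2 codons.
Gln: 2 codons.
Lys: 2 codons.
Ala: 4 codons.
Cys: 2 codons.
2 × 2 × 2 × 4 × 2 = 64.

64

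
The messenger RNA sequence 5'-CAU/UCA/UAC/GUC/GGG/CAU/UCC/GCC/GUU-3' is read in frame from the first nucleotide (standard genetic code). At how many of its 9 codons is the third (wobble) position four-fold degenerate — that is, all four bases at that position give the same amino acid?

6

Codon 1 CAU (His): third position 2-fold.
Codon 2 UCA (Ser): third position 4-fold.
Codon 3 UAC (Tyr): third position 2-fold.
Codon 4 GUC (Val): third position 4-fold.
Codon 5 GGG (Gly): third position 4-fold.
Codon 6 CAU (His): third position 2-fold.
Codon 7 UCC (Ser): third position 4-fold.
Codon 8 GCC (Ala): third position 4-fold.
Codon 9 GUU (Val): third position 4-fold.
Four-fold degenerate third positions: 6.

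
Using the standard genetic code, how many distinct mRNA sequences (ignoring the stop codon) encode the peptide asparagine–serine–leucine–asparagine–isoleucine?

432

Asn: 2 codons.
Ser: 6 codons.
Leu: 6 codons.
Asn: 2 codons.
Ile: 3 codons.
2 × 6 × 6 × 2 × 3 = 432.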